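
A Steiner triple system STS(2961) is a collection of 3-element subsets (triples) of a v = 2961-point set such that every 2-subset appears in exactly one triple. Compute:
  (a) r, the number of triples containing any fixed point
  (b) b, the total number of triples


An STS(v) is a 2-(v, 3, 1) BIBD: block size k = 3, λ = 1.
Replication: r(k − 1) = λ(v − 1) ⇒ r·2 = 2961 − 1 = 2960 ⇒ r = 1480.
Block count: bk = vr ⇒ b·3 = 2961·1480 = 4382280 ⇒ b = 1460760.

r = 1480, b = 1460760.


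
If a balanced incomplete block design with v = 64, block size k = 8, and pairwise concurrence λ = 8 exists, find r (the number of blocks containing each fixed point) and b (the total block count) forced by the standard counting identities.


Any 2-(v, k, λ) BIBD satisfies two necessary conditions:
  (i)  Each point sits in r blocks, and counting incidences through any fixed point gives r(k − 1) = λ(v − 1), so r = λ(v − 1)/(k − 1).
  (ii) Total incidences bk = vr, so b = vr/k.
Step 1: r = λ(v − 1)/(k − 1) = 8·(64 − 1)/(8 − 1) = 8·63/7 = 504/7 = 72.
Step 2: b = vr/k = 64·72/8 = 4608/8 = 576.
Check integrality: r = 72 ∈ Z ✓, b = 576 ∈ Z ✓.
(These identities are necessary conditions: they determine r and b for any design with these parameters, but do not by themselves prove that one exists.)

r = 72, b = 576.


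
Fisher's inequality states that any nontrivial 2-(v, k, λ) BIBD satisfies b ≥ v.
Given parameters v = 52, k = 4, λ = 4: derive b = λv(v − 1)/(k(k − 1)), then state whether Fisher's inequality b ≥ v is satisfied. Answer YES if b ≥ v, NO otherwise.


r = λ(v − 1)/(k − 1) = 4·51/3 = 68.
b = vr/k = 52·68/4 = 884.
Fisher's inequality: b ≥ v ⇔ 884 ≥ 52? YES.

YES


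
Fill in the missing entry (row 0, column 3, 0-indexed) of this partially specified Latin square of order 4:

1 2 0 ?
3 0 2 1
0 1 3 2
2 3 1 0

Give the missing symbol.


Row 0 contains symbols [0, 1, 2] — missing [3].
Column 3 contains symbols [0, 1, 2] — missing [3].
The missing symbol must appear in both missing sets; intersection = [3].
Therefore the hidden value is 3.

Missing value = 3.


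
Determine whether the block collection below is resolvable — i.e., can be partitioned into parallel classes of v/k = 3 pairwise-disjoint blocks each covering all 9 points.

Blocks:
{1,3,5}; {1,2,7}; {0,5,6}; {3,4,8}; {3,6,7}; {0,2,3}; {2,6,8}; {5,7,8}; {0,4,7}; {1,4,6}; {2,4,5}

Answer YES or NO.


v = 9, block size k = 3, number of blocks = 11.
For resolvability, blocks must partition into parallel classes of size v/k = 3.
Total blocks must therefore be a multiple of 3: 11 = 3·3 + 2 ⇒ not divisible ✗.
Resolvable? NO.

NO


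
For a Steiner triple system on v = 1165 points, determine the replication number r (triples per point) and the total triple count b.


An STS(v) is a 2-(v, 3, 1) BIBD: block size k = 3, λ = 1.
Replication: r(k − 1) = λ(v − 1) ⇒ r·2 = 1165 − 1 = 1164 ⇒ r = 582.
Block count: bk = vr ⇒ b·3 = 1165·582 = 678030 ⇒ b = 226010.
(Check via b = v(v − 1)/6 = 1165·1164/6 = 1356060/6 = 226010.)

r = 582, b = 226010.


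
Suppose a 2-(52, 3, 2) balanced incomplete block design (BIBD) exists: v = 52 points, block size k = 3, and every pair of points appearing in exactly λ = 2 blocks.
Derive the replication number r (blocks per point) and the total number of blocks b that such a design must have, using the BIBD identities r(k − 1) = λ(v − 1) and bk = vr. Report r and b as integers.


Any 2-(v, k, λ) BIBD satisfies two necessary conditions:
  (i)  Each point sits in r blocks, and counting incidences through any fixed point gives r(k − 1) = λ(v − 1), so r = λ(v − 1)/(k − 1).
  (ii) Total incidences bk = vr, so b = vr/k.
Step 1: r = λ(v − 1)/(k − 1) = 2·(52 − 1)/(3 − 1) = 2·51/2 = 102/2 = 51.
Step 2: b = vr/k = 52·51/3 = 2652/3 = 884.
Check integrality: r = 51 ∈ Z ✓, b = 884 ∈ Z ✓.
(These identities are necessary conditions: they determine r and b for any design with these parameters, but do not by themselves prove that one exists.)

r = 51, b = 884.


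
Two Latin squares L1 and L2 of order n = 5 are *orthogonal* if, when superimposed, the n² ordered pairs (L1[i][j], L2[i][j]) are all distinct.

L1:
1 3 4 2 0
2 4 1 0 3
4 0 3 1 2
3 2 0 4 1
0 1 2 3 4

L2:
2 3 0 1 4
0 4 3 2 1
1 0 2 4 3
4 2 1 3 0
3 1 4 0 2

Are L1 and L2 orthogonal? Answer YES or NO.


Form the n² = 25 superimposed pairs (L1[i][j], L2[i][j]), row by row (rows and columns indexed from 0):
row 0: (1,2) (3,3) (4,0) (2,1) (0,4)
row 1: (2,0) (4,4) (1,3) (0,2) (3,1)
row 2: (4,1) (0,0) (3,2) (1,4) (2,3)
row 3: (3,4) (2,2) (0,1) (4,3) (1,0)
row 4: (0,3) (1,1) (2,4) (3,0) (4,2)
Orthogonality requires all 25 pairs distinct.
Check by first coordinate: for each symbol s of L1, list the L2 entries in the n cells where L1 = s; they must all differ.
  L1 = 0: L2 entries (in reading order) 4, 2, 0, 1, 3 — all 5 distinct ✓
  L1 = 1: L2 entries (in reading order) 2, 3, 4, 0, 1 — all 5 distinct ✓
  L1 = 2: L2 entries (in reading order) 1, 0, 3, 2, 4 — all 5 distinct ✓
  L1 = 3: L2 entries (in reading order) 3, 1, 2, 4, 0 — all 5 distinct ✓
  L1 = 4: L2 entries (in reading order) 0, 4, 1, 3, 2 — all 5 distinct ✓
Every symbol of L1 meets every symbol of L2 exactly once, so all 25 pairs are distinct (25 of 25).
Conclusion: YES.

YES


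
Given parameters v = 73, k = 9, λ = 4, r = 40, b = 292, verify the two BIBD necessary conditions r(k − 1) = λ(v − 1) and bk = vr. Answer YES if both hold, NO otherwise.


Condition (i): r(k − 1) = 40·8 = 320; λ(v − 1) = 4·72 = 288. Match? NO.
Condition (ii): bk = 292·9 = 2628; vr = 73·40 = 2920. Match? NO.
Both conditions hold? NO.

NO


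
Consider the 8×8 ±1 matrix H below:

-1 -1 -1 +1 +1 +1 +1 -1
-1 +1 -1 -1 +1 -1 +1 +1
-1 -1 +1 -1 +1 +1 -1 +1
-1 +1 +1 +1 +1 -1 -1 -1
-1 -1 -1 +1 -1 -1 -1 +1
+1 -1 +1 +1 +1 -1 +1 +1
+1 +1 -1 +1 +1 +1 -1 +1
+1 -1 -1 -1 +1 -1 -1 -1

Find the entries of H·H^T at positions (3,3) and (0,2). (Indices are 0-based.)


Row 0 of H: [-1, -1, -1, 1, 1, 1, 1, -1].
Row 2 of H: [-1, -1, 1, -1, 1, 1, -1, 1].
Row 3 of H: [-1, 1, 1, 1, 1, -1, -1, -1].
(H·H^T)[3][3] = Σ_j H[3][j]·H[3][j] = (-1)² + (1)² + (1)² + (1)² + (1)² + (-1)² + (-1)² + (-1)² = 1 + 1 + 1 + 1 + 1 + 1 + 1 + 1 = 8.
(H·H^T)[0][2] = Σ_j H[0][j]·H[2][j] = (-1)·(-1) + (-1)·(-1) + (-1)·(1) + (1)·(-1) + (1)·(1) + (1)·(1) + (1)·(-1) + (-1)·(1) = 1 + 1 + -1 + -1 + 1 + 1 + -1 + -1 = 0.
So rows 0 and 2 are orthogonal; the diagonal entry equals n = 8.

(3,3) entry = 8; (0,2) entry = 0.


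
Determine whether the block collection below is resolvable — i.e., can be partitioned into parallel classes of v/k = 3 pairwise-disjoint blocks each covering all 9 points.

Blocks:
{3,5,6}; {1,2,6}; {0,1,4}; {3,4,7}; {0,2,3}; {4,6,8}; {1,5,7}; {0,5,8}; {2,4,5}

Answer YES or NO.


v = 9, block size k = 3, number of blocks = 9.
For resolvability, blocks must partition into parallel classes of size v/k = 3.
Total blocks must therefore be a multiple of 3: 9 = 3·3 + 0 ⇒ divisible ✓.
Consider block {3,5,6}. The only other block(s) in the collection disjoint from it are {0,1,4} — just 1 block(s). Any parallel class containing {3,5,6} would need 2 other blocks each disjoint from it, so no parallel class of size 3 can contain {3,5,6}.
Since every block must belong to some parallel class in a resolution, the collection cannot be partitioned into parallel classes.
Resolvable? NO.

NO


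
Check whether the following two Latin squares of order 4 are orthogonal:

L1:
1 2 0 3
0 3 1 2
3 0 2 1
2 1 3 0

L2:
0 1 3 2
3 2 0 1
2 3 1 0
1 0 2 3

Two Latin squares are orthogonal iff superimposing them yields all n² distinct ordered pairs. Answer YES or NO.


Form the n² = 16 superimposed pairs (L1[i][j], L2[i][j]), row by row (rows and columns indexed from 0):
row 0: (1,0) (2,1) (0,3) (3,2)
row 1: (0,3) (3,2) (1,0) (2,1)
row 2: (3,2) (0,3) (2,1) (1,0)
row 3: (2,1) (1,0) (3,2) (0,3)
Orthogonality requires all 16 pairs distinct.
But the pair (0,3) repeats: cell (0,2) has L1 = 0, L2 = 3, and cell (1,0) has L1 = 0, L2 = 3.
A repeated pair means some other pair never occurs (only 4 distinct pairs out of 16), so the squares are not orthogonal.
Conclusion: NO.

NO


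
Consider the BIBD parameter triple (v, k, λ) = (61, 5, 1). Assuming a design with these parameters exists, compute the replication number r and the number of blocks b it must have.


Any 2-(v, k, λ) BIBD satisfies two necessary conditions:
  (i)  Each point sits in r blocks, and counting incidences through any fixed point gives r(k − 1) = λ(v − 1), so r = λ(v − 1)/(k − 1).
  (ii) Total incidences bk = vr, so b = vr/k.
Step 1: r = λ(v − 1)/(k − 1) = 1·(61 − 1)/(5 − 1) = 1·60/4 = 60/4 = 15.
Step 2: b = vr/k = 61·15/5 = 915/5 = 183.
Check integrality: r = 15 ∈ Z ✓, b = 183 ∈ Z ✓.
(These identities are necessary conditions: they determine r and b for any design with these parameters, but do not by themselves prove that one exists.)

r = 15, b = 183.


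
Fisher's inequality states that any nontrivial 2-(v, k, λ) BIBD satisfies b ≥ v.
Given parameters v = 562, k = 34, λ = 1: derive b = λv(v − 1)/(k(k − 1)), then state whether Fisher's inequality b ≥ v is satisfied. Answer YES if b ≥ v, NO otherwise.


b = λv(v − 1)/(k(k − 1)) = 1·562·561/(34·33) = 315282/1122 = 281.
Compare with v = 562: b < v, so Fisher's inequality fails.

NO


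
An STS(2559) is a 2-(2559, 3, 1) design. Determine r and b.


An STS(v) is a 2-(v, 3, 1) BIBD: block size k = 3, λ = 1.
Replication: r(k − 1) = λ(v − 1) ⇒ r·2 = 2559 − 1 = 2558 ⇒ r = 1279.
Block count: b = v(v − 1)/6 = 2559·2558/6 = 6545922/6 = 1090987.
(Check via bk = vr: 1090987·3 = 3272961 = 2559·1279 = 3272961 ✓.)

r = 1279, b = 1090987.


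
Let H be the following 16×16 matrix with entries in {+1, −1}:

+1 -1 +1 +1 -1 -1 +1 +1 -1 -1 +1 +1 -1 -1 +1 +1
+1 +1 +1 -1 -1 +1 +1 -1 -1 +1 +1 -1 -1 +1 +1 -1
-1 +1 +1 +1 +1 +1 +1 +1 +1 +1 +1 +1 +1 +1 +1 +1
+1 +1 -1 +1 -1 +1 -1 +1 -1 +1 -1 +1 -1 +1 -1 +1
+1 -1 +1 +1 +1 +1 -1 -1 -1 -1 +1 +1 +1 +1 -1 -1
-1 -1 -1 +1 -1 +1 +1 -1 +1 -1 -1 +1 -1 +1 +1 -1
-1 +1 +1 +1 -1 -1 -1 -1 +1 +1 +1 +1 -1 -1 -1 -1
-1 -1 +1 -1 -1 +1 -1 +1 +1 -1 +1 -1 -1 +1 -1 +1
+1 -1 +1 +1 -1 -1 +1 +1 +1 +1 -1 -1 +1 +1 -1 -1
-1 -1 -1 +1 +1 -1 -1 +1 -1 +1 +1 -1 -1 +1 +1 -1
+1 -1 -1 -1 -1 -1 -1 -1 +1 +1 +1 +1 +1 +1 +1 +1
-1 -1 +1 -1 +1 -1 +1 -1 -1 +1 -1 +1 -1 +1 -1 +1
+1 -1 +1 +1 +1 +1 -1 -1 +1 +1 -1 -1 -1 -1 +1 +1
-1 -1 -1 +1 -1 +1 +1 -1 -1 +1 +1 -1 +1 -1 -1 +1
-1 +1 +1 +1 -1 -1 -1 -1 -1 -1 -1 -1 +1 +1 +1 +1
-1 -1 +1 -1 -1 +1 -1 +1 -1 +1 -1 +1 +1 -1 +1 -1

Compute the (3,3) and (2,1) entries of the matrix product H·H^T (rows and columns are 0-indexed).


Row 1 of H: [1, 1, 1, -1, -1, 1, 1, -1, -1, 1, 1, -1, -1, 1, 1, -1].
Row 2 of H: [-1, 1, 1, 1, 1, 1, 1, 1, 1, 1, 1, 1, 1, 1, 1, 1].
Row 3 of H: [1, 1, -1, 1, -1, 1, -1, 1, -1, 1, -1, 1, -1, 1, -1, 1].
(H·H^T)[3][3] = Σ_j H[3][j]·H[3][j] = (1)² + (1)² + (-1)² + (1)² + (-1)² + (1)² + (-1)² + (1)² + (-1)² + (1)² + (-1)² + (1)² + (-1)² + (1)² + (-1)² + (1)² = 1 + 1 + 1 + 1 + 1 + 1 + 1 + 1 + 1 + 1 + 1 + 1 + 1 + 1 + 1 + 1 = 16.
(H·H^T)[2][1] = Σ_j H[2][j]·H[1][j] = (-1)·(1) + (1)·(1) + (1)·(1) + (1)·(-1) + (1)·(-1) + (1)·(1) + (1)·(1) + (1)·(-1) + (1)·(-1) + (1)·(1) + (1)·(1) + (1)·(-1) + (1)·(-1) + (1)·(1) + (1)·(1) + (1)·(-1) = -1 + 1 + 1 + -1 + -1 + 1 + 1 + -1 + -1 + 1 + 1 + -1 + -1 + 1 + 1 + -1 = 0.
So rows 2 and 1 are orthogonal; the diagonal entry equals n = 16.

(3,3) entry = 16; (2,1) entry = 0.


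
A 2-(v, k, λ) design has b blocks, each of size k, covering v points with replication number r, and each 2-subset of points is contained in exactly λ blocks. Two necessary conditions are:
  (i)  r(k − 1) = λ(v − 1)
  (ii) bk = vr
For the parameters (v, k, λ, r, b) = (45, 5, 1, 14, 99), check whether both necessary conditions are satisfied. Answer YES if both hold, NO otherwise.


Condition (i): r(k − 1) = 14·4 = 56; λ(v − 1) = 1·44 = 44. Match? NO.
Condition (ii): bk = 99·5 = 495; vr = 45·14 = 630. Match? NO.
Both conditions hold? NO.

NO


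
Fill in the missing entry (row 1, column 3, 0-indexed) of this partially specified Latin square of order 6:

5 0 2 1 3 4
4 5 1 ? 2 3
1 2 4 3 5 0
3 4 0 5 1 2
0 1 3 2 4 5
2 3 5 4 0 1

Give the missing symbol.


Row 1 contains symbols [1, 2, 3, 4, 5] — missing [0].
Column 3 contains symbols [1, 2, 3, 4, 5] — missing [0].
The missing symbol must appear in both missing sets; intersection = [0].
Therefore the hidden value is 0.

Missing value = 0.


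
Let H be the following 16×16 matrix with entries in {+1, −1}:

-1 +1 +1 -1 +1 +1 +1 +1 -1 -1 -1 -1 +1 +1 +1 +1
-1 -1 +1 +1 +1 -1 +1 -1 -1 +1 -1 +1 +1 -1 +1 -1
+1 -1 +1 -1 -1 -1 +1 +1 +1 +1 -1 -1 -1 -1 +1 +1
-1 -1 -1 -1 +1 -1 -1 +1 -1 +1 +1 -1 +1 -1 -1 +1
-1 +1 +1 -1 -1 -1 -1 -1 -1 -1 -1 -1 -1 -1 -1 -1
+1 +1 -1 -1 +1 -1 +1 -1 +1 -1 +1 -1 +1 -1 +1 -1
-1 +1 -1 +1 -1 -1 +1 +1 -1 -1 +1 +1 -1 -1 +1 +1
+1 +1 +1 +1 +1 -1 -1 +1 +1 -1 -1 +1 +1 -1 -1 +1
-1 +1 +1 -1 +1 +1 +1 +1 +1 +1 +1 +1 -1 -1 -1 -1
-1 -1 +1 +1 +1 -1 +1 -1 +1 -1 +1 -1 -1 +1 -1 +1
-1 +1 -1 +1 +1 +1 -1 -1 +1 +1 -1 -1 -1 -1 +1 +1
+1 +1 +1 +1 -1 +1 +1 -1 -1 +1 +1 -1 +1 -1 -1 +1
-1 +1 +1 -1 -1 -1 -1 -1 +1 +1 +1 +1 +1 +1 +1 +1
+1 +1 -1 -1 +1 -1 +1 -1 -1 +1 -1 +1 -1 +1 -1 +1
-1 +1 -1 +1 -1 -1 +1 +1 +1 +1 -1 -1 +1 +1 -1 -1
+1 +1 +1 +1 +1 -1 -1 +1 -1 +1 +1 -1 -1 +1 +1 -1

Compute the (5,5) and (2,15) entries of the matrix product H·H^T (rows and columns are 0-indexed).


Row 2 of H: [1, -1, 1, -1, -1, -1, 1, 1, 1, 1, -1, -1, -1, -1, 1, 1].
Row 5 of H: [1, 1, -1, -1, 1, -1, 1, -1, 1, -1, 1, -1, 1, -1, 1, -1].
Row 15 of H: [1, 1, 1, 1, 1, -1, -1, 1, -1, 1, 1, -1, -1, 1, 1, -1].
(H·H^T)[5][5] = Σ_j H[5][j]·H[5][j] = (1)² + (1)² + (-1)² + (-1)² + (1)² + (-1)² + (1)² + (-1)² + (1)² + (-1)² + (1)² + (-1)² + (1)² + (-1)² + (1)² + (-1)² = 1 + 1 + 1 + 1 + 1 + 1 + 1 + 1 + 1 + 1 + 1 + 1 + 1 + 1 + 1 + 1 = 16.
(H·H^T)[2][15] = Σ_j H[2][j]·H[15][j] = (1)·(1) + (-1)·(1) + (1)·(1) + (-1)·(1) + (-1)·(1) + (-1)·(-1) + (1)·(-1) + (1)·(1) + (1)·(-1) + (1)·(1) + (-1)·(1) + (-1)·(-1) + (-1)·(-1) + (-1)·(1) + (1)·(1) + (1)·(-1) = 1 + -1 + 1 + -1 + -1 + 1 + -1 + 1 + -1 + 1 + -1 + 1 + 1 + -1 + 1 + -1 = 0.
So rows 2 and 15 are orthogonal; the diagonal entry equals n = 16.

(5,5) entry = 16; (2,15) entry = 0.


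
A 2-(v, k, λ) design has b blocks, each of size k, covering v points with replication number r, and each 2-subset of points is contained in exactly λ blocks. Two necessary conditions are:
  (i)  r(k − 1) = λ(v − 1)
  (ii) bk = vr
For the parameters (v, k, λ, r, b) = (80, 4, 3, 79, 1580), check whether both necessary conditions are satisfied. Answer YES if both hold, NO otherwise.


Condition (i): r(k − 1) = 79·3 = 237; λ(v − 1) = 3·79 = 237. Match? YES.
Condition (ii): bk = 1580·4 = 6320; vr = 80·79 = 6320. Match? YES.
Both conditions hold? YES.

YES


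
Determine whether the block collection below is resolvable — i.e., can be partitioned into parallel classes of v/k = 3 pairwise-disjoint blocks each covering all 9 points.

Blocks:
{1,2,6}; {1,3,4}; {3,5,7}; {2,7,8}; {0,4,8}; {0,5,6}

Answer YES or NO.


v = 9, block size k = 3, number of blocks = 6.
For resolvability, blocks must partition into parallel classes of size v/k = 3.
Total blocks must therefore be a multiple of 3: 6 = 3·2 + 0 ⇒ divisible ✓.
Greedy packing gives 2 candidate class(es). Each should be a full parallel class (size 3, covers all 9 points).
  Class 1 (3 blocks): {1,2,6}; {3,5,7}; {0,4,8}. Points covered: [0, 1, 2, 3, 4, 5, 6, 7, 8].
  Class 2 (3 blocks): {1,3,4}; {2,7,8}; {0,5,6}. Points covered: [0, 1, 2, 3, 4, 5, 6, 7, 8].
All classes full (size 3)? YES. All classes cover every point? YES.
Resolvable? YES.

YES


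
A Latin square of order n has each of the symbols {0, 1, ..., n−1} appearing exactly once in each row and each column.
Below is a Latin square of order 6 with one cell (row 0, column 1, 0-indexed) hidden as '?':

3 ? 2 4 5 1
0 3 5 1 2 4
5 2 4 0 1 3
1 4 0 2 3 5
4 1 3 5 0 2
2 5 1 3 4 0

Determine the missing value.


Row 0 contains symbols [1, 2, 3, 4, 5] — missing [0].
Column 1 contains symbols [1, 2, 3, 4, 5] — missing [0].
The missing symbol must appear in both missing sets; intersection = [0].
Therefore the hidden value is 0.

Missing value = 0.


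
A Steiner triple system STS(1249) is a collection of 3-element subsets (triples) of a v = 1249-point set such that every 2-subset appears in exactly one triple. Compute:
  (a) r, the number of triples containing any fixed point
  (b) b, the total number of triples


An STS(v) is a 2-(v, 3, 1) BIBD: block size k = 3, λ = 1.
Replication: r(k − 1) = λ(v − 1) ⇒ r·2 = 1249 − 1 = 1248 ⇒ r = 624.
Block count: bk = vr ⇒ b·3 = 1249·624 = 779376 ⇒ b = 259792.
(Check via b = v(v − 1)/6 = 1249·1248/6 = 1558752/6 = 259792.)

r = 624, b = 259792.


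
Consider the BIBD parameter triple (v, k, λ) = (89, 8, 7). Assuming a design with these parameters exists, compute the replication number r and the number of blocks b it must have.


Any 2-(v, k, λ) BIBD satisfies two necessary conditions:
  (i)  Each point sits in r blocks, and counting incidences through any fixed point gives r(k − 1) = λ(v − 1), so r = λ(v − 1)/(k − 1).
  (ii) Total incidences bk = vr, so b = vr/k.
Step 1: r = λ(v − 1)/(k − 1) = 7·(89 − 1)/(8 − 1) = 7·88/7 = 616/7 = 88.
Step 2: b = vr/k = 89·88/8 = 7832/8 = 979.
Check integrality: r = 88 ∈ Z ✓, b = 979 ∈ Z ✓.
(These identities are necessary conditions: they determine r and b for any design with these parameters, but do not by themselves prove that one exists.)

r = 88, b = 979.


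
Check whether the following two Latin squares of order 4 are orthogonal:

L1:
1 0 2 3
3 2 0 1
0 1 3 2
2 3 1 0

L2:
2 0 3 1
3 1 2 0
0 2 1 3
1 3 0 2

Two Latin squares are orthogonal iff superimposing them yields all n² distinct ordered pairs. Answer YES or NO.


Form the n² = 16 superimposed pairs (L1[i][j], L2[i][j]), row by row (rows and columns indexed from 0):
row 0: (1,2) (0,0) (2,3) (3,1)
row 1: (3,3) (2,1) (0,2) (1,0)
row 2: (0,0) (1,2) (3,1) (2,3)
row 3: (2,1) (3,3) (1,0) (0,2)
Orthogonality requires all 16 pairs distinct.
But the pair (0,0) repeats: cell (0,1) has L1 = 0, L2 = 0, and cell (2,0) has L1 = 0, L2 = 0.
A repeated pair means some other pair never occurs (only 8 distinct pairs out of 16), so the squares are not orthogonal.
Conclusion: NO.

NO


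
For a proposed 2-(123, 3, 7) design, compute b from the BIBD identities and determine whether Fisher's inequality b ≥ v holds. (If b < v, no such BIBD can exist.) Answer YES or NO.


b = λv(v − 1)/(k(k − 1)) = 7·123·122/(3·2) = 105042/6 = 17507.
Compare with v = 123: b ≥ v, so Fisher's inequality holds.

YES


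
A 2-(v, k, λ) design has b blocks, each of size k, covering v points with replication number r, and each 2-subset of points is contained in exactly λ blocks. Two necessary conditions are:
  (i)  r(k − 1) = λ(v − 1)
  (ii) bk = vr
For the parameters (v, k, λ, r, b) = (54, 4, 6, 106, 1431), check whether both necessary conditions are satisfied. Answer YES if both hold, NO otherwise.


Condition (i): r(k − 1) = 106·3 = 318; λ(v − 1) = 6·53 = 318. Match? YES.
Condition (ii): bk = 1431·4 = 5724; vr = 54·106 = 5724. Match? YES.
Both conditions hold? YES.

YES


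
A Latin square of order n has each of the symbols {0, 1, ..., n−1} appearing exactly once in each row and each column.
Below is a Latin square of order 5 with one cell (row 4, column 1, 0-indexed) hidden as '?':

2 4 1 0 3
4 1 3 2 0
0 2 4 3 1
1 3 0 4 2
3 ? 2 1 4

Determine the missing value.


Row 4 contains symbols [1, 2, 3, 4] — missing [0].
Column 1 contains symbols [1, 2, 3, 4] — missing [0].
The missing symbol must appear in both missing sets; intersection = [0].
Therefore the hidden value is 0.

Missing value = 0.


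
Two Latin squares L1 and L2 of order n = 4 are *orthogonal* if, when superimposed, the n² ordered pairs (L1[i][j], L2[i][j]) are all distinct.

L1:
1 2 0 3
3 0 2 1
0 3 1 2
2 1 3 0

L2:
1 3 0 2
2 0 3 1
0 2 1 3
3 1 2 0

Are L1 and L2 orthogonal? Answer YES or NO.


Form the n² = 16 superimposed pairs (L1[i][j], L2[i][j]), row by row (rows and columns indexed from 0):
row 0: (1,1) (2,3) (0,0) (3,2)
row 1: (3,2) (0,0) (2,3) (1,1)
row 2: (0,0) (3,2) (1,1) (2,3)
row 3: (2,3) (1,1) (3,2) (0,0)
Orthogonality requires all 16 pairs distinct.
But the pair (3,2) repeats: cell (0,3) has L1 = 3, L2 = 2, and cell (1,0) has L1 = 3, L2 = 2.
A repeated pair means some other pair never occurs (only 4 distinct pairs out of 16), so the squares are not orthogonal.
Conclusion: NO.

NO


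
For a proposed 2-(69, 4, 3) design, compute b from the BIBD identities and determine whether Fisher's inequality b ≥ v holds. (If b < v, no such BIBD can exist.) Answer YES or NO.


r = λ(v − 1)/(k − 1) = 3·68/3 = 68.
b = vr/k = 69·68/4 = 1173.
Fisher's inequality: b ≥ v ⇔ 1173 ≥ 69? YES.

YES


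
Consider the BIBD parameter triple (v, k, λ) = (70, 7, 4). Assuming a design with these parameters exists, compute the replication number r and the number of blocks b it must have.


Any 2-(v, k, λ) BIBD satisfies two necessary conditions:
  (i)  Each point sits in r blocks, and counting incidences through any fixed point gives r(k − 1) = λ(v − 1), so r = λ(v − 1)/(k − 1).
  (ii) Total incidences bk = vr, so b = vr/k.
Step 1: r = λ(v − 1)/(k − 1) = 4·(70 − 1)/(7 − 1) = 4·69/6 = 276/6 = 46.
Step 2: b = vr/k = 70·46/7 = 3220/7 = 460.
Check integrality: r = 46 ∈ Z ✓, b = 460 ∈ Z ✓.
(These identities are necessary conditions: they determine r and b for any design with these parameters, but do not by themselves prove that one exists.)

r = 46, b = 460.


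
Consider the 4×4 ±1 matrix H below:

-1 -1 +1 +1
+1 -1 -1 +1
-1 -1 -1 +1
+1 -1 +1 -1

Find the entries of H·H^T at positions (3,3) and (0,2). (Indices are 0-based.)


Row 0 of H: [-1, -1, 1, 1].
Row 2 of H: [-1, -1, -1, 1].
Row 3 of H: [1, -1, 1, -1].
(H·H^T)[3][3] = Σ_j H[3][j]·H[3][j] = (1)² + (-1)² + (1)² + (-1)² = 1 + 1 + 1 + 1 = 4.
(H·H^T)[0][2] = Σ_j H[0][j]·H[2][j] = (-1)·(-1) + (-1)·(-1) + (1)·(-1) + (1)·(1) = 1 + 1 + -1 + 1 = 2.
Rows 0 and 2 are not orthogonal (dot product = 2 ≠ 0), so H is not a Hadamard matrix.

(3,3) entry = 4; (0,2) entry = 2.


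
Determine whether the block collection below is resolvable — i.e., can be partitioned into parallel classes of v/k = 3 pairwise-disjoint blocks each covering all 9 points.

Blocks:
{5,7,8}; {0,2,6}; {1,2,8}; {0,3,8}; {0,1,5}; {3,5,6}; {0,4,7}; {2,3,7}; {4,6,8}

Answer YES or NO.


v = 9, block size k = 3, number of blocks = 9.
For resolvability, blocks must partition into parallel classes of size v/k = 3.
Total blocks must therefore be a multiple of 3: 9 = 3·3 + 0 ⇒ divisible ✓.
Consider block {5,7,8}. The only other block(s) in the collection disjoint from it are {0,2,6} — just 1 block(s). Any parallel class containing {5,7,8} would need 2 other blocks each disjoint from it, so no parallel class of size 3 can contain {5,7,8}.
Since every block must belong to some parallel class in a resolution, the collection cannot be partitioned into parallel classes.
Resolvable? NO.

NO


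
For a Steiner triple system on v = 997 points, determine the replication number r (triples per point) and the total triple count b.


An STS(v) is a 2-(v, 3, 1) BIBD: block size k = 3, λ = 1.
Replication: r(k − 1) = λ(v − 1) ⇒ r·2 = 997 − 1 = 996 ⇒ r = 498.
Block count: b = v(v − 1)/6 = 997·996/6 = 993012/6 = 165502.

r = 498, b = 165502.


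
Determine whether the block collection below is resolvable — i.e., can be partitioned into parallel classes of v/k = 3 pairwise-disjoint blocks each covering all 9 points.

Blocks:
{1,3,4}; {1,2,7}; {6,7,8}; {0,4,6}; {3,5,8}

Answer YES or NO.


v = 9, block size k = 3, number of blocks = 5.
For resolvability, blocks must partition into parallel classes of size v/k = 3.
Total blocks must therefore be a multiple of 3: 5 = 3·1 + 2 ⇒ not divisible ✗.
Resolvable? NO.

NO


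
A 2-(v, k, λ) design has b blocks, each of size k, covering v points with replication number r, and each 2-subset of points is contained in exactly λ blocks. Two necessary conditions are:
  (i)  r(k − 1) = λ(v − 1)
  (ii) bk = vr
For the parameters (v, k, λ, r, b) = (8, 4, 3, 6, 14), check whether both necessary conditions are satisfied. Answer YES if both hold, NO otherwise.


Condition (i): r(k − 1) = 6·3 = 18; λ(v − 1) = 3·7 = 21. Match? NO.
Condition (ii): bk = 14·4 = 56; vr = 8·6 = 48. Match? NO.
Both conditions hold? NO.

NO


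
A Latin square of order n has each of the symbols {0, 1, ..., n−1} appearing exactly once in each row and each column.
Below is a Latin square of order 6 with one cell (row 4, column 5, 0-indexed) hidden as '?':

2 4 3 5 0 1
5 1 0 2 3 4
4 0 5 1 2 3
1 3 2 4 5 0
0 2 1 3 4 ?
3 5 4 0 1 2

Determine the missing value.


Row 4 contains symbols [0, 1, 2, 3, 4] — missing [5].
Column 5 contains symbols [0, 1, 2, 3, 4] — missing [5].
The missing symbol must appear in both missing sets; intersection = [5].
Therefore the hidden value is 5.

Missing value = 5.


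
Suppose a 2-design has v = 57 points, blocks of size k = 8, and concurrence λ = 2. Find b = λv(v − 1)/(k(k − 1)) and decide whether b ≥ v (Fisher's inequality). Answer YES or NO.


r = λ(v − 1)/(k − 1) = 2·56/7 = 16.
b = vr/k = 57·16/8 = 114.
Fisher's inequality: b ≥ v ⇔ 114 ≥ 57? YES.

YES


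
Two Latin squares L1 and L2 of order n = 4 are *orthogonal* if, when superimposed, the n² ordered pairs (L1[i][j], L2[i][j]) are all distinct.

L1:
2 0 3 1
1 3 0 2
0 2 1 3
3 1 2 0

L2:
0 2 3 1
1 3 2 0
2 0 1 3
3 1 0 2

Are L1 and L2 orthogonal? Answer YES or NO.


Form the n² = 16 superimposed pairs (L1[i][j], L2[i][j]), row by row (rows and columns indexed from 0):
row 0: (2,0) (0,2) (3,3) (1,1)
row 1: (1,1) (3,3) (0,2) (2,0)
row 2: (0,2) (2,0) (1,1) (3,3)
row 3: (3,3) (1,1) (2,0) (0,2)
Orthogonality requires all 16 pairs distinct.
But the pair (1,1) repeats: cell (0,3) has L1 = 1, L2 = 1, and cell (1,0) has L1 = 1, L2 = 1.
A repeated pair means some other pair never occurs (only 4 distinct pairs out of 16), so the squares are not orthogonal.
Conclusion: NO.

NO


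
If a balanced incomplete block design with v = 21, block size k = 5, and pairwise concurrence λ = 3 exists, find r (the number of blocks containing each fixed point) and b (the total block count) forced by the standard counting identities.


Any 2-(v, k, λ) BIBD satisfies two necessary conditions:
  (i)  Each point sits in r blocks, and counting incidences through any fixed point gives r(k − 1) = λ(v − 1), so r = λ(v − 1)/(k − 1).
  (ii) Total incidences bk = vr, so b = vr/k.
Step 1: r = λ(v − 1)/(k − 1) = 3·(21 − 1)/(5 − 1) = 3·20/4 = 60/4 = 15.
Step 2: b = vr/k = 21·15/5 = 315/5 = 63.
Check integrality: r = 15 ∈ Z ✓, b = 63 ∈ Z ✓.
(These identities are necessary conditions: they determine r and b for any design with these parameters, but do not by themselves prove that one exists.)

r = 15, b = 63.


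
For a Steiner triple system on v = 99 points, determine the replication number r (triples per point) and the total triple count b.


An STS(v) is a 2-(v, 3, 1) BIBD: block size k = 3, λ = 1.
Replication: r(k − 1) = λ(v − 1) ⇒ r·2 = 99 − 1 = 98 ⇒ r = 49.
Block count: b = v(v − 1)/6 = 99·98/6 = 9702/6 = 1617.

r = 49, b = 1617.


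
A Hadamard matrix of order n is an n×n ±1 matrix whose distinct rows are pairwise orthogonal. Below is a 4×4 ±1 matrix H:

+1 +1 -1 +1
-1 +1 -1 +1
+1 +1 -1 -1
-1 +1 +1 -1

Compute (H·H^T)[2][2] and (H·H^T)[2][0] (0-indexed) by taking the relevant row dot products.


Row 0 of H: [1, 1, -1, 1].
Row 2 of H: [1, 1, -1, -1].
(H·H^T)[2][2] = Σ_j H[2][j]·H[2][j] = (1)² + (1)² + (-1)² + (-1)² = 1 + 1 + 1 + 1 = 4.
(H·H^T)[2][0] = Σ_j H[2][j]·H[0][j] = (1)·(1) + (1)·(1) + (-1)·(-1) + (-1)·(1) = 1 + 1 + 1 + -1 = 2.
Rows 2 and 0 are not orthogonal (dot product = 2 ≠ 0), so H is not a Hadamard matrix.

(2,2) entry = 4; (2,0) entry = 2.


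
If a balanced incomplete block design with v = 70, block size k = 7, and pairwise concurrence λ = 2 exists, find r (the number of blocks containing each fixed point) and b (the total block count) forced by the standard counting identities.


Any 2-(v, k, λ) BIBD satisfies two necessary conditions:
  (i)  Each point sits in r blocks, and counting incidences through any fixed point gives r(k − 1) = λ(v − 1), so r = λ(v − 1)/(k − 1).
  (ii) Total incidences bk = vr, so b = vr/k.
Step 1: r = λ(v − 1)/(k − 1) = 2·(70 − 1)/(7 − 1) = 2·69/6 = 138/6 = 23.
Step 2: b = vr/k = 70·23/7 = 1610/7 = 230.
Check integrality: r = 23 ∈ Z ✓, b = 230 ∈ Z ✓.
(These identities are necessary conditions: they determine r and b for any design with these parameters, but do not by themselves prove that one exists.)

r = 23, b = 230.


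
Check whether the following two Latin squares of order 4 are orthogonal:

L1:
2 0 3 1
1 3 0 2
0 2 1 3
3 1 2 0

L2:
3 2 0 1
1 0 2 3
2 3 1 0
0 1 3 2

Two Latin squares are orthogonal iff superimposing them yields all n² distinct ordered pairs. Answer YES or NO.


Form the n² = 16 superimposed pairs (L1[i][j], L2[i][j]), row by row (rows and columns indexed from 0):
row 0: (2,3) (0,2) (3,0) (1,1)
row 1: (1,1) (3,0) (0,2) (2,3)
row 2: (0,2) (2,3) (1,1) (3,0)
row 3: (3,0) (1,1) (2,3) (0,2)
Orthogonality requires all 16 pairs distinct.
But the pair (1,1) repeats: cell (0,3) has L1 = 1, L2 = 1, and cell (1,0) has L1 = 1, L2 = 1.
A repeated pair means some other pair never occurs (only 4 distinct pairs out of 16), so the squares are not orthogonal.
Conclusion: NO.

NO


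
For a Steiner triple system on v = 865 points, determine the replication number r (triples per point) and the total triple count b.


An STS(v) is a 2-(v, 3, 1) BIBD: block size k = 3, λ = 1.
Replication: r(k − 1) = λ(v − 1) ⇒ r·2 = 865 − 1 = 864 ⇒ r = 432.
Block count: bk = vr ⇒ b·3 = 865·432 = 373680 ⇒ b = 124560.
(Check via b = v(v − 1)/6 = 865·864/6 = 747360/6 = 124560.)

r = 432, b = 124560.


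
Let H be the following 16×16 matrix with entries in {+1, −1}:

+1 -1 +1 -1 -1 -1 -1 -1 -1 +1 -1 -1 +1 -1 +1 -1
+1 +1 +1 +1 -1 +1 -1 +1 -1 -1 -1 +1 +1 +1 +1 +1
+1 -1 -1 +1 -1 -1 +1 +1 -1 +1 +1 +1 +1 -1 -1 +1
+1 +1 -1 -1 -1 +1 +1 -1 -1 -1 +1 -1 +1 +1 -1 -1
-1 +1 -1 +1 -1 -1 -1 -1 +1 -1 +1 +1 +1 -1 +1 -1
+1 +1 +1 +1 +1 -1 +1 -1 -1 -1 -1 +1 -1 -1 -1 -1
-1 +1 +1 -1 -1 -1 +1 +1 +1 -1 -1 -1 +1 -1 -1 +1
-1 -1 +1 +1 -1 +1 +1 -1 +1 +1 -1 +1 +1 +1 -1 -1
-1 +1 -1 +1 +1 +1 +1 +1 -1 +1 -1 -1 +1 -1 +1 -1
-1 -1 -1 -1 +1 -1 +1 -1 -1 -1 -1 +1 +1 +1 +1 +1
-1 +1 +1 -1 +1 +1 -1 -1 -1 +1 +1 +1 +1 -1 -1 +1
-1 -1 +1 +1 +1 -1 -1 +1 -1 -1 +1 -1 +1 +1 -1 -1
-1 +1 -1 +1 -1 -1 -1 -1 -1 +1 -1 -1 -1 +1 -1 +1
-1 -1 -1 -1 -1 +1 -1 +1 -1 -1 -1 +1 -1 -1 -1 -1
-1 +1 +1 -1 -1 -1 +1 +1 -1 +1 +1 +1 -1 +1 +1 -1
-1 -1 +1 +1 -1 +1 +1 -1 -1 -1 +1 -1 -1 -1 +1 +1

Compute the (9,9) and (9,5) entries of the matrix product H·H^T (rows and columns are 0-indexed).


Row 5 of H: [1, 1, 1, 1, 1, -1, 1, -1, -1, -1, -1, 1, -1, -1, -1, -1].
Row 9 of H: [-1, -1, -1, -1, 1, -1, 1, -1, -1, -1, -1, 1, 1, 1, 1, 1].
(H·H^T)[9][9] = Σ_j H[9][j]·H[9][j] = (-1)² + (-1)² + (-1)² + (-1)² + (1)² + (-1)² + (1)² + (-1)² + (-1)² + (-1)² + (-1)² + (1)² + (1)² + (1)² + (1)² + (1)² = 1 + 1 + 1 + 1 + 1 + 1 + 1 + 1 + 1 + 1 + 1 + 1 + 1 + 1 + 1 + 1 = 16.
(H·H^T)[9][5] = Σ_j H[9][j]·H[5][j] = (-1)·(1) + (-1)·(1) + (-1)·(1) + (-1)·(1) + (1)·(1) + (-1)·(-1) + (1)·(1) + (-1)·(-1) + (-1)·(-1) + (-1)·(-1) + (-1)·(-1) + (1)·(1) + (1)·(-1) + (1)·(-1) + (1)·(-1) + (1)·(-1) = -1 + -1 + -1 + -1 + 1 + 1 + 1 + 1 + 1 + 1 + 1 + 1 + -1 + -1 + -1 + -1 = 0.
So rows 9 and 5 are orthogonal; the diagonal entry equals n = 16.

(9,9) entry = 16; (9,5) entry = 0.


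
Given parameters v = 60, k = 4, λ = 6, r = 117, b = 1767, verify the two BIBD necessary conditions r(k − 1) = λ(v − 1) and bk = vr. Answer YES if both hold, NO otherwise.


Condition (i): r(k − 1) = 117·3 = 351; λ(v − 1) = 6·59 = 354. Match? NO.
Condition (ii): bk = 1767·4 = 7068; vr = 60·117 = 7020. Match? NO.
Both conditions hold? NO.

NO


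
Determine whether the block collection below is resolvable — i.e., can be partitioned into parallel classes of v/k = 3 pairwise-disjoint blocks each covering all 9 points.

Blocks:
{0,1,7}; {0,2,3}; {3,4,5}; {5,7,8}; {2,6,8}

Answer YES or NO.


v = 9, block size k = 3, number of blocks = 5.
For resolvability, blocks must partition into parallel classes of size v/k = 3.
Total blocks must therefore be a multiple of 3: 5 = 3·1 + 2 ⇒ not divisible ✗.
Resolvable? NO.

NO


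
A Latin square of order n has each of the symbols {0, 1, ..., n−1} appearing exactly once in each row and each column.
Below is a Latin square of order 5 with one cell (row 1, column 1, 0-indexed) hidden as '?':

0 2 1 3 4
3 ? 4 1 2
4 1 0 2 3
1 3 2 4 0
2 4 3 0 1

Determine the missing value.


Row 1 contains symbols [1, 2, 3, 4] — missing [0].
Column 1 contains symbols [1, 2, 3, 4] — missing [0].
The missing symbol must appear in both missing sets; intersection = [0].
Therefore the hidden value is 0.

Missing value = 0.


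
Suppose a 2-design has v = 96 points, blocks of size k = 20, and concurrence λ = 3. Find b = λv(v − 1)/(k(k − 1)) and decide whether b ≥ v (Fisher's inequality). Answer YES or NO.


r = λ(v − 1)/(k − 1) = 3·95/19 = 15.
b = vr/k = 96·15/20 = 72.
Fisher's inequality: b ≥ v ⇔ 72 ≥ 96? NO.

NO


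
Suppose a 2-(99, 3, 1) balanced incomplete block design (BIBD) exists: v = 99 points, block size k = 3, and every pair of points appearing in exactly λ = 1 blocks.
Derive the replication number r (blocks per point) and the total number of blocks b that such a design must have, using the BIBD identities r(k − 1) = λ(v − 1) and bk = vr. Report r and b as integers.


Any 2-(v, k, λ) BIBD satisfies two necessary conditions:
  (i)  Each point sits in r blocks, and counting incidences through any fixed point gives r(k − 1) = λ(v − 1), so r = λ(v − 1)/(k − 1).
  (ii) Total incidences bk = vr, so b = vr/k.
Step 1: r = λ(v − 1)/(k − 1) = 1·(99 − 1)/(3 − 1) = 1·98/2 = 98/2 = 49.
Step 2: b = vr/k = 99·49/3 = 4851/3 = 1617.
Check integrality: r = 49 ∈ Z ✓, b = 1617 ∈ Z ✓.
(These identities are necessary conditions: they determine r and b for any design with these parameters, but do not by themselves prove that one exists.)

r = 49, b = 1617.


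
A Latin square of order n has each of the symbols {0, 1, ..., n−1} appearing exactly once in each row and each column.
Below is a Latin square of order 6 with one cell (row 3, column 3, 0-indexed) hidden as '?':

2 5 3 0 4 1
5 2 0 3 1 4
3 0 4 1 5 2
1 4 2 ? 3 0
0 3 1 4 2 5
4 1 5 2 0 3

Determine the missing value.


Row 3 contains symbols [0, 1, 2, 3, 4] — missing [5].
Column 3 contains symbols [0, 1, 2, 3, 4] — missing [5].
The missing symbol must appear in both missing sets; intersection = [5].
Therefore the hidden value is 5.

Missing value = 5.


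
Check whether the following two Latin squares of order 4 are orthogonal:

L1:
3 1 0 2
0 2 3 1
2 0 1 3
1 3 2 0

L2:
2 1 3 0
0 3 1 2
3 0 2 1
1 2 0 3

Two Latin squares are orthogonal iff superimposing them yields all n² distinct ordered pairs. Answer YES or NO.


Form the n² = 16 superimposed pairs (L1[i][j], L2[i][j]), row by row (rows and columns indexed from 0):
row 0: (3,2) (1,1) (0,3) (2,0)
row 1: (0,0) (2,3) (3,1) (1,2)
row 2: (2,3) (0,0) (1,2) (3,1)
row 3: (1,1) (3,2) (2,0) (0,3)
Orthogonality requires all 16 pairs distinct.
But the pair (2,3) repeats: cell (1,1) has L1 = 2, L2 = 3, and cell (2,0) has L1 = 2, L2 = 3.
A repeated pair means some other pair never occurs (only 8 distinct pairs out of 16), so the squares are not orthogonal.
Conclusion: NO.

NO


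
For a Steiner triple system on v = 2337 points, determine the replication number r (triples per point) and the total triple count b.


An STS(v) is a 2-(v, 3, 1) BIBD: block size k = 3, λ = 1.
Replication: r(k − 1) = λ(v − 1) ⇒ r·2 = 2337 − 1 = 2336 ⇒ r = 1168.
Block count: bk = vr ⇒ b·3 = 2337·1168 = 2729616 ⇒ b = 909872.

r = 1168, b = 909872.


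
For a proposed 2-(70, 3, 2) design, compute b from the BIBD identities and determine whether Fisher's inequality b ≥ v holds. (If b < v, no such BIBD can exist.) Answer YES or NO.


r = λ(v − 1)/(k − 1) = 2·69/2 = 69.
b = vr/k = 70·69/3 = 1610.
Fisher's inequality: b ≥ v ⇔ 1610 ≥ 70? YES.

YES


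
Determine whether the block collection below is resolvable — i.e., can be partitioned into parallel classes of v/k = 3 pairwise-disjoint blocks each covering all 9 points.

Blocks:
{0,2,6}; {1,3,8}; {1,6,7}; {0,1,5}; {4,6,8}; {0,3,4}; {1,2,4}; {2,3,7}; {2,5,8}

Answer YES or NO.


v = 9, block size k = 3, number of blocks = 9.
For resolvability, blocks must partition into parallel classes of size v/k = 3.
Total blocks must therefore be a multiple of 3: 9 = 3·3 + 0 ⇒ divisible ✓.
Consider block {0,2,6}. The only other block(s) in the collection disjoint from it are {1,3,8} — just 1 block(s). Any parallel class containing {0,2,6} would need 2 other blocks each disjoint from it, so no parallel class of size 3 can contain {0,2,6}.
Since every block must belong to some parallel class in a resolution, the collection cannot be partitioned into parallel classes.
Resolvable? NO.

NO


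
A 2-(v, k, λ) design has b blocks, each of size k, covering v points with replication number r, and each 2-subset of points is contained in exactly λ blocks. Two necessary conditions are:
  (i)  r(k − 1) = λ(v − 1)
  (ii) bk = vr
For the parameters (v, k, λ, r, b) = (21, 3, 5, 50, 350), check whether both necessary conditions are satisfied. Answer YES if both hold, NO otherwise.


Condition (i): r(k − 1) = 50·2 = 100; λ(v − 1) = 5·20 = 100. Match? YES.
Condition (ii): bk = 350·3 = 1050; vr = 21·50 = 1050. Match? YES.
Both conditions hold? YES.

YES


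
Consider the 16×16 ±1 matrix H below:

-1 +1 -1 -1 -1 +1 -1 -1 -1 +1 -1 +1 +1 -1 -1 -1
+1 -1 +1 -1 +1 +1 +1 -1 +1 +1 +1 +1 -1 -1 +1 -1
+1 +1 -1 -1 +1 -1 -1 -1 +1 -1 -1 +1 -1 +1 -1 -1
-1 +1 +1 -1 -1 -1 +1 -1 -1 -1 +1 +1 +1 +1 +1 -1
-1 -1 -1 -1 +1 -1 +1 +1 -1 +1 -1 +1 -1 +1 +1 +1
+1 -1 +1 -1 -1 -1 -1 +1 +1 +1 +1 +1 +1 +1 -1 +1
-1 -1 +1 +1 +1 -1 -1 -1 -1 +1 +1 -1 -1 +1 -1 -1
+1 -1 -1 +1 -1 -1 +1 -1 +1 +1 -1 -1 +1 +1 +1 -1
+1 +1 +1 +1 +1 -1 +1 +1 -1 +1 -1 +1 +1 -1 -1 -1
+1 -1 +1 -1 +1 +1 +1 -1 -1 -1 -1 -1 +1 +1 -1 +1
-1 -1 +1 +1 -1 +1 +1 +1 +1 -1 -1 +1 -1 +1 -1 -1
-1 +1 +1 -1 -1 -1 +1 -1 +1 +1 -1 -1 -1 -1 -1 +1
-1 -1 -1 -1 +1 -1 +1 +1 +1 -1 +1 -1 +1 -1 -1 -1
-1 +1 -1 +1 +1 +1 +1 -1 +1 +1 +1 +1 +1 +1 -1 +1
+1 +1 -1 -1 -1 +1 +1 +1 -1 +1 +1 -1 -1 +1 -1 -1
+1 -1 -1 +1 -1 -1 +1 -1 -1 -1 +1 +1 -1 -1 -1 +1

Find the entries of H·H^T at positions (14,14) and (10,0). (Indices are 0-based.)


Row 0 of H: [-1, 1, -1, -1, -1, 1, -1, -1, -1, 1, -1, 1, 1, -1, -1, -1].
Row 10 of H: [-1, -1, 1, 1, -1, 1, 1, 1, 1, -1, -1, 1, -1, 1, -1, -1].
Row 14 of H: [1, 1, -1, -1, -1, 1, 1, 1, -1, 1, 1, -1, -1, 1, -1, -1].
(H·H^T)[14][14] = Σ_j H[14][j]·H[14][j] = (1)² + (1)² + (-1)² + (-1)² + (-1)² + (1)² + (1)² + (1)² + (-1)² + (1)² + (1)² + (-1)² + (-1)² + (1)² + (-1)² + (-1)² = 1 + 1 + 1 + 1 + 1 + 1 + 1 + 1 + 1 + 1 + 1 + 1 + 1 + 1 + 1 + 1 = 16.
(H·H^T)[10][0] = Σ_j H[10][j]·H[0][j] = (-1)·(-1) + (-1)·(1) + (1)·(-1) + (1)·(-1) + (-1)·(-1) + (1)·(1) + (1)·(-1) + (1)·(-1) + (1)·(-1) + (-1)·(1) + (-1)·(-1) + (1)·(1) + (-1)·(1) + (1)·(-1) + (-1)·(-1) + (-1)·(-1) = 1 + -1 + -1 + -1 + 1 + 1 + -1 + -1 + -1 + -1 + 1 + 1 + -1 + -1 + 1 + 1 = -2.
Rows 10 and 0 are not orthogonal (dot product = -2 ≠ 0), so H is not a Hadamard matrix.

(14,14) entry = 16; (10,0) entry = -2.


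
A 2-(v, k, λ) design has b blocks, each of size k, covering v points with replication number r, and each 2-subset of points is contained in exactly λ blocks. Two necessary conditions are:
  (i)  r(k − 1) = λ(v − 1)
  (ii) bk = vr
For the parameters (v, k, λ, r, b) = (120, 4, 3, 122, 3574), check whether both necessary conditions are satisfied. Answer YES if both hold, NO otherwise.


Condition (i): r(k − 1) = 122·3 = 366; λ(v − 1) = 3·119 = 357. Match? NO.
Condition (ii): bk = 3574·4 = 14296; vr = 120·122 = 14640. Match? NO.
Both conditions hold? NO.

NO
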